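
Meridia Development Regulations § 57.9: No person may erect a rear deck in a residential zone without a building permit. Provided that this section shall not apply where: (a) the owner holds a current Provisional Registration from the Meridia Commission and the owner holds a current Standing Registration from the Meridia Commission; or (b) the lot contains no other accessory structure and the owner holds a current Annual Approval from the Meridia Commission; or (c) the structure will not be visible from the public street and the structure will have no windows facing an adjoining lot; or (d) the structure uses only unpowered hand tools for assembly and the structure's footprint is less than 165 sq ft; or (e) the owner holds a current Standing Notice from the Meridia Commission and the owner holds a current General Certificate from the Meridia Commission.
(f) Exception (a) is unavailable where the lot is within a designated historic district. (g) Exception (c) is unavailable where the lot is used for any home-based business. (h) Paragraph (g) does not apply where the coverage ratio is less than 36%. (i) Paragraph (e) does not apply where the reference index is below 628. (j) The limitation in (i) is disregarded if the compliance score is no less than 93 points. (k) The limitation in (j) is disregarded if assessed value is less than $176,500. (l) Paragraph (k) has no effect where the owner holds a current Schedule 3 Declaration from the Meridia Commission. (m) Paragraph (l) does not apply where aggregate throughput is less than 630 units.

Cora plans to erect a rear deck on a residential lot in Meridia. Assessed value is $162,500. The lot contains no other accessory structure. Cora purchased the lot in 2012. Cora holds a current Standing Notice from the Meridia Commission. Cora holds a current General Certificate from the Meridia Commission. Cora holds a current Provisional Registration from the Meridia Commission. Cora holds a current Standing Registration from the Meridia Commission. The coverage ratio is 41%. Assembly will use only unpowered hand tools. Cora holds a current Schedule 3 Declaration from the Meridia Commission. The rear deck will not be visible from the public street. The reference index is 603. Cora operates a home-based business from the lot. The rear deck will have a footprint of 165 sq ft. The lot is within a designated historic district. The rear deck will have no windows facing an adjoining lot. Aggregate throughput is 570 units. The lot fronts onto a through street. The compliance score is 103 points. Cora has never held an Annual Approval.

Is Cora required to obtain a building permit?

Yes — Cora must obtain a building permit.

Exception (a) is satisfied on its face — a current Provisional Registration is held; a current Standing Registration is held. Turning to paragraph (f): (f) operates against (a): the lot is in a historic district. (a) is therefore removed.
Exception (b) does not apply: the Annual Approval is not current.
Exception (c)'s conditions are all satisfied: the structure will not be visible from the street; no windows face an adjoining lot. But: (g) is triggered — a home-based business operates on the lot. (h), which would lift (g), is inapplicable — the coverage ratio is 41%, not less than 36%. So (c) is unavailable.
Exception (d) does not apply: the structure's footprint is 165 sq ft, not less than 165 sq ft.
Exception (e): a current Standing Notice is held; a current General Certificate is held — every condition holds. Turning to paragraphs (i)–(m): (i) operates against (e): the reference index is 603, below the 628 limit. (j) would limit (i) — the compliance score is 103 points, meeting the 93 points threshold — but (k) sets (j) aside: (k) is engaged — assessed value is $162,500, less than the $176,500 limit. (l) would limit (k) — a current Schedule 3 Declaration is held — but (m) sets (l) aside: (m) operates against (l): aggregate throughput is 570 units, less than the 630 units limit. (e) is therefore removed.
No exception applies. The general rule governs.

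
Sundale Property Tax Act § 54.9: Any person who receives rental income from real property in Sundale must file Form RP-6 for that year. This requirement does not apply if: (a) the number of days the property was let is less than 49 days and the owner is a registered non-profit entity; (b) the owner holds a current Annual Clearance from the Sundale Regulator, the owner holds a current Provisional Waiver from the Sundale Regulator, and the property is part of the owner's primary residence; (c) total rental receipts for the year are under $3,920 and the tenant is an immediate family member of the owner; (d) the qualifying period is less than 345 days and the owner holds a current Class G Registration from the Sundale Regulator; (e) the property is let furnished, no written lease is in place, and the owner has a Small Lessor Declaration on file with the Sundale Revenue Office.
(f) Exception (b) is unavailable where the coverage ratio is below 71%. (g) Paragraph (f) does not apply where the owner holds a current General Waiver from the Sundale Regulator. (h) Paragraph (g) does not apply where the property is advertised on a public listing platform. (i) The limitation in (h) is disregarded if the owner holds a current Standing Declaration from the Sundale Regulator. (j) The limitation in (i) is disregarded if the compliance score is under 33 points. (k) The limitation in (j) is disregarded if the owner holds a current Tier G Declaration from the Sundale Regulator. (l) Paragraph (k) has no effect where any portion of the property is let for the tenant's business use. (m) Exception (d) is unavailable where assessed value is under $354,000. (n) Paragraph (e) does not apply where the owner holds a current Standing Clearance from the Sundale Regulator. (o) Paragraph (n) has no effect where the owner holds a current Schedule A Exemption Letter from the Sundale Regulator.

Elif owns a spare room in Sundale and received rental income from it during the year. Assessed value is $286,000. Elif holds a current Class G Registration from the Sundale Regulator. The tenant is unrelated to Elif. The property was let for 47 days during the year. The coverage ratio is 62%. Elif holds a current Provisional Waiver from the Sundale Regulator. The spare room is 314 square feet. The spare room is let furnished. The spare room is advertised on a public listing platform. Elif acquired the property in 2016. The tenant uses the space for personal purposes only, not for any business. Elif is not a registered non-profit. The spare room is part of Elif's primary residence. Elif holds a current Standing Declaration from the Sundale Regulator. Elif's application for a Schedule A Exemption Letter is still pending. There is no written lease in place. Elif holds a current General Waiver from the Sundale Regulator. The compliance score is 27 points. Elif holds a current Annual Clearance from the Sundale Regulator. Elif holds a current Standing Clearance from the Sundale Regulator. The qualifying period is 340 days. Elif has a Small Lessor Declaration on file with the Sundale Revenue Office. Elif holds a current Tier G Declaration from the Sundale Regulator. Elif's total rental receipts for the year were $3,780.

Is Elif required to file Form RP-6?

Exception (a) does not apply: Elif is not a registered non-profit.
All of (b)'s requirements are met (a current Annual Clearance is held; a current Provisional Waiver is held; the spare room is part of the primary residence). As to paragraphs (f)–(l): (f) would limit (b) — the coverage ratio is 62%, below the 71% limit — but (g) sets (f) aside: (g) operates against (f): a current General Waiver is held. (h) operates (the property is publicly advertised), but yields to (i): (i) applies — a current Standing Declaration is held. (j) would limit (i) — the compliance score is 27 points, under the 33 points limit — but (k) sets (j) aside: (k) operates — a current Tier G Declaration is held. (l), which would lift (k), does not operate here — the space is used for personal purposes only. (b) remains available.
Exception (c) does not apply: the tenant is unrelated to the owner.
All of (d)'s requirements are met (the qualifying period is 340 days, less than the 345 days limit; a current Class G Registration is held). But: (m) operates against (d): assessed value is $286,000, under the $354,000 limit. (d) is therefore removed.
Exception (e) is satisfied on its face — the property is let furnished; there is no written lease; a Small Lessor Declaration is on file. But: (n) operates — a current Standing Clearance is held. (o), which would lift (n), is not triggered — the Schedule A Exemption Letter is not current. (e) is therefore removed.

No — exception (b) applies; Elif is not required to file Form RP-6.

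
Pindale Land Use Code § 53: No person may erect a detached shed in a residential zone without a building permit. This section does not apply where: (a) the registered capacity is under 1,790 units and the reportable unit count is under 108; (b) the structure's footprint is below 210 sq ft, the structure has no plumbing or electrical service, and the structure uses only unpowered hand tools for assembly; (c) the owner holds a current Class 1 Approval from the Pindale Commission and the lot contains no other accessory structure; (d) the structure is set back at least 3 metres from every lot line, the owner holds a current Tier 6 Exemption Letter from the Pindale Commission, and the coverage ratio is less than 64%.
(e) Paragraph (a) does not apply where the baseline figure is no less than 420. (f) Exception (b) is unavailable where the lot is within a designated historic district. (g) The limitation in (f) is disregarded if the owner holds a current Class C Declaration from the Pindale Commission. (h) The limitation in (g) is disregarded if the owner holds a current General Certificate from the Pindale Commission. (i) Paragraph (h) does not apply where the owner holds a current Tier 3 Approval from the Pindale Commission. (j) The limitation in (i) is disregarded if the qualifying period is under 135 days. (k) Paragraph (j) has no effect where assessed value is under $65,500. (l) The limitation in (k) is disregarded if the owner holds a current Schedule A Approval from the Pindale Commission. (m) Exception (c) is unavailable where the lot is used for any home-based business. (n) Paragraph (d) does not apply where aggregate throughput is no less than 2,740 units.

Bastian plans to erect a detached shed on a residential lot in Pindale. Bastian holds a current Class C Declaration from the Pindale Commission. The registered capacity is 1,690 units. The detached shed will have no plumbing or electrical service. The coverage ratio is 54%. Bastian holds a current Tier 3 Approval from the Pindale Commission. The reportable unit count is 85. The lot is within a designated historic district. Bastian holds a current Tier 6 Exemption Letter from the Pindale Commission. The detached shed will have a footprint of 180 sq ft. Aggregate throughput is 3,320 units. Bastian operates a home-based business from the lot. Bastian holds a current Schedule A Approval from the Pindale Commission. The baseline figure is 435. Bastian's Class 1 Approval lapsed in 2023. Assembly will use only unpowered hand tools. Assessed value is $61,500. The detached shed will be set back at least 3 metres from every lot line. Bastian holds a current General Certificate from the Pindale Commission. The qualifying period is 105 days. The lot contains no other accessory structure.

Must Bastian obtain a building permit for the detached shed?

Yes — Bastian must obtain a building permit.

Exception (a): the registered capacity is 1,690 units, under the 1,790 units limit; the reportable unit count is 85, under the 108 limit — every condition holds. But: (e) is triggered — the baseline figure is 435, meeting the 420 threshold. (a) is therefore removed.
Exception (b)'s conditions are all satisfied: the structure's footprint is 180 sq ft, below the 210 sq ft limit; there is no plumbing or electrical service; assembly uses only hand tools. Turning to paragraphs (f)–(l): (f) applies — the lot is in a historic district. (g) applies (a current Class C Declaration is held), but yields to (h): (h) operates against (g): a current General Certificate is held. (i) operates (a current Tier 3 Approval is held), but is itself disapplied by (j): (j) operates against (i): the qualifying period is 105 days, under the 135 days limit. (k) would limit (j) — assessed value is $61,500, under the $65,500 limit — but (l) sets (k) aside: (l) operates — a current Schedule A Approval is held. Exception (b) does not apply.
Exception (c) requires that the owner holds a current Class 1 Approval from the Pindale Commission; but the Class 1 Approval is not current, so (c) is unavailable.
Exception (d)'s conditions are all satisfied: the setback is at least 3 m on every side; a current Tier 6 Exemption Letter is held; the coverage ratio is 54%, less than the 64% limit. However, paragraph (n) must be considered: (n) is engaged — aggregate throughput is 3,320 units, meeting the 2,740 units threshold. So (d) is unavailable.
No exception applies. The general rule governs.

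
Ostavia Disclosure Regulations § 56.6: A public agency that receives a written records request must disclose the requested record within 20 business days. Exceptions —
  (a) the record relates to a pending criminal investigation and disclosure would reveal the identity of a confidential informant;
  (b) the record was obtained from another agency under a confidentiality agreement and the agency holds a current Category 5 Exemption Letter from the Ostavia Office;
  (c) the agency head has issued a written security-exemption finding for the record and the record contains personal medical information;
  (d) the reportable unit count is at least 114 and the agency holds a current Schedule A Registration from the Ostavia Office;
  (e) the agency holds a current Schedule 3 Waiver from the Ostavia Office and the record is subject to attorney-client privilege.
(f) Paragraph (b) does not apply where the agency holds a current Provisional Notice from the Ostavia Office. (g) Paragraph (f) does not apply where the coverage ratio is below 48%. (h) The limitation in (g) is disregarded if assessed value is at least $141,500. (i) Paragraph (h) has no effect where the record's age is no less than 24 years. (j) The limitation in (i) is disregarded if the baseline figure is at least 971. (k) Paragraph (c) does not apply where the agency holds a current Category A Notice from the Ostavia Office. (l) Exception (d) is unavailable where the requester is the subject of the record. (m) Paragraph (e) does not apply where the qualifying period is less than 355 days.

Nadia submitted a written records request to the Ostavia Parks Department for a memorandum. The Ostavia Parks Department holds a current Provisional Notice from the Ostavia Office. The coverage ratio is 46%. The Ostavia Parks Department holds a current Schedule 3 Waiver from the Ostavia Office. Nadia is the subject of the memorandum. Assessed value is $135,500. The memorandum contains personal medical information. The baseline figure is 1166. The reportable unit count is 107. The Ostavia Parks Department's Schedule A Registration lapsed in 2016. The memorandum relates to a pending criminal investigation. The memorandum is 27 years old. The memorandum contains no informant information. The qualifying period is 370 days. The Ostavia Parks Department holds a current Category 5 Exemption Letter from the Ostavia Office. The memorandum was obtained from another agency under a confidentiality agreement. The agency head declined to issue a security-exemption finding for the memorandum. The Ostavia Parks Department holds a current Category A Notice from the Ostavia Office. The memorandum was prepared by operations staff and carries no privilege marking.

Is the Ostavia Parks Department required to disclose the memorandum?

Exception (a) does not apply: the memorandum contains no informant information.
All of (b)'s requirements are met (the memorandum was obtained under a confidentiality agreement; a current Category 5 Exemption Letter is held). Under paragraphs (f)–(j): (f) would limit (b) — a current Provisional Notice is held — but (g) sets (f) aside: (g) is triggered — the coverage ratio is 46%, below the 48% limit. (h) is not engaged (assessed value is $135,500, short of $141,500), so (g) stands. So (b) applies.
Exception (c) fails — the agency head declined to issue a security-exemption finding.
Exception (d) does not apply: the reportable unit count is 107, short of 114.
Exception (e) requires that the record is subject to attorney-client privilege; but the memorandum carries no privilege marking, so (e) is unavailable.

No — exception (b) applies; the Ostavia Parks Department is not required to disclose the memorandum.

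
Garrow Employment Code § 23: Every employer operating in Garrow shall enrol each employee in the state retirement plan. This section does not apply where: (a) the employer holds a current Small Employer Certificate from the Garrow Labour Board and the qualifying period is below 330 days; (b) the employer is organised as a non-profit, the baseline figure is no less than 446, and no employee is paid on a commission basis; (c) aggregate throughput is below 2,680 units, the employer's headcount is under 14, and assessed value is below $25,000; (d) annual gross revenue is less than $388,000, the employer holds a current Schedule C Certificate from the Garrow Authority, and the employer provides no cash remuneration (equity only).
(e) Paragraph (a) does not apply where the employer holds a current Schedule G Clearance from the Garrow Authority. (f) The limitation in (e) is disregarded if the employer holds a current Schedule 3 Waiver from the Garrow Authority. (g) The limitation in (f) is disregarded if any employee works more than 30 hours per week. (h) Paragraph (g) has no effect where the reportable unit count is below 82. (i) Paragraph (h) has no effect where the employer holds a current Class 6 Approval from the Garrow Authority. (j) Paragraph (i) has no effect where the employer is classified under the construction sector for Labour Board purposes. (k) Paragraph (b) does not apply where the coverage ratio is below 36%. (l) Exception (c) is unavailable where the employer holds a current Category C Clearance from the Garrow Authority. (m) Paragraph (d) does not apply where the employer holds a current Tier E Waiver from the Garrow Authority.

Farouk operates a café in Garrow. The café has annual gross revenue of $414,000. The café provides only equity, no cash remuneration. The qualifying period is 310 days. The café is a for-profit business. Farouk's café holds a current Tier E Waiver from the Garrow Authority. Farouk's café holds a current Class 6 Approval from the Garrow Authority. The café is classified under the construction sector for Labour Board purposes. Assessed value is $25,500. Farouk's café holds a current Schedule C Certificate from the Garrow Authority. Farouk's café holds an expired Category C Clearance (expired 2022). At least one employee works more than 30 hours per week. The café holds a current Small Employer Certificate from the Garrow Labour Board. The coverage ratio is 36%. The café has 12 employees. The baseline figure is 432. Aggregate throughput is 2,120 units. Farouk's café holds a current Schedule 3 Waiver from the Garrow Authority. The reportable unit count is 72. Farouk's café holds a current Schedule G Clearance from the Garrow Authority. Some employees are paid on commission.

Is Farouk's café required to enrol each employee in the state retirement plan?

All of (a)'s requirements are met (a current Small Employer Certificate is held; the qualifying period is 310 days, below the 330 days limit). As to paragraphs (e)–(j): (e) is triggered (a current Schedule G Clearance is held), but is set aside by (f): (f) operates against (e): a current Schedule 3 Waiver is held. (g) applies (at least one employee exceeds 30 hours/week), but is itself disapplied by (h): (h) operates against (g): the reportable unit count is 72, below the 82 limit. (i) would limit (h) — a current Class 6 Approval is held — but (j) sets (i) aside: (j) operates against (i): the café is classified under the construction sector. Exception (a) stands.
Exception (b) does not apply: the employer is for-profit.
Exception (c) does not apply: assessed value is $25,500, not below $25,000.
Exception (d) requires that annual gross revenue is less than $388,000; but annual gross revenue is $414,000, not less than $388,000, so (d) is unavailable.

No — exception (a) applies; Farouk's café is not required to enrol each employee in the state retirement plan.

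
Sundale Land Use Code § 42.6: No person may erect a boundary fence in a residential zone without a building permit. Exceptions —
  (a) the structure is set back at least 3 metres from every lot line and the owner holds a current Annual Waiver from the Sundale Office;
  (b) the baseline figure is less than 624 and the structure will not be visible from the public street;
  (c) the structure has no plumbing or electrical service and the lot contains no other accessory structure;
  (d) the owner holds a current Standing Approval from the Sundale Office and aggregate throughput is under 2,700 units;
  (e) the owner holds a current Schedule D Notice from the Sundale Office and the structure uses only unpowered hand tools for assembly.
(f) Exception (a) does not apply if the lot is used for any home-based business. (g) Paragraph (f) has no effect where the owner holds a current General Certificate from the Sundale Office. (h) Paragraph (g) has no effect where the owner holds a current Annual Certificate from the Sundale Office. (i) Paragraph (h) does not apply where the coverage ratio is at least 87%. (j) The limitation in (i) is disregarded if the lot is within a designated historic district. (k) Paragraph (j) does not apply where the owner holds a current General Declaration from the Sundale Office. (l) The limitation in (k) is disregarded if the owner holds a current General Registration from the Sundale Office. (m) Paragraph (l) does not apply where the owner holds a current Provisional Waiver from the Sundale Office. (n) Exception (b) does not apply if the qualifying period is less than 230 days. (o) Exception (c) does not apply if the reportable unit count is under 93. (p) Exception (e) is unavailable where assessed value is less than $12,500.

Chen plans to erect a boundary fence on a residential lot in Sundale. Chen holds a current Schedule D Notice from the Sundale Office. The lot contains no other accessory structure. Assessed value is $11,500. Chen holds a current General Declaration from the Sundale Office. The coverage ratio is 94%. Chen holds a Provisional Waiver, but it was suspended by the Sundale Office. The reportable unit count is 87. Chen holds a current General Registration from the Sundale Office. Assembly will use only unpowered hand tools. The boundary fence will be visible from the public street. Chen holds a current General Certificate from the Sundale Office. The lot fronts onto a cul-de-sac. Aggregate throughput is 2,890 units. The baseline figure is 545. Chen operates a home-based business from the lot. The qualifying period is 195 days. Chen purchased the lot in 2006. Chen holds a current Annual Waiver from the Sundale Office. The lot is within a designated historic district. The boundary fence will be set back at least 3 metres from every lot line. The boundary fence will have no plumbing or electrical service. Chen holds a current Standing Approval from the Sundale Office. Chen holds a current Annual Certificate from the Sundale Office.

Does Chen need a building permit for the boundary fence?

Yes — Chen must obtain a building permit.

Exception (a)'s conditions are all satisfied: the setback is at least 3 m on every side; a current Annual Waiver is held. Turning to paragraphs (f)–(m): (f) applies — a home-based business operates on the lot. (g) would limit (f) — a current General Certificate is held — but (h) sets (g) aside: (h) operates against (g): a current Annual Certificate is held. (i) would limit (h) — the coverage ratio is 94%, meeting the 87% threshold — but (j) sets (i) aside: (j) operates against (i): the lot is in a historic district. (k) would limit (j) — a current General Declaration is held — but (l) sets (k) aside: (l) operates against (k): a current General Registration is held. (m) is not engaged (there is no Provisional Waiver in force), so (l) stands. So (a) is unavailable.
Exception (b) requires that the structure will not be visible from the public street; but the structure will be visible from the street, so (b) is unavailable.
Exception (c) is satisfied on its face — there is no plumbing or electrical service; the lot has no other accessory structure. Turning to paragraph (o): (o) operates against (c): the reportable unit count is 87, under the 93 limit. (c) is therefore removed.
Exception (d) requires that aggregate throughput is under 2,700 units; but aggregate throughput is 2,890 units, not under 2,700 units, so (d) is unavailable.
Exception (e)'s conditions are all satisfied: a current Schedule D Notice is held; assembly uses only hand tools. Turning to paragraph (p): (p) applies — assessed value is $11,500, less than the $12,500 limit. (e) is therefore removed.
No exception is made out. Chen falls within the general rule.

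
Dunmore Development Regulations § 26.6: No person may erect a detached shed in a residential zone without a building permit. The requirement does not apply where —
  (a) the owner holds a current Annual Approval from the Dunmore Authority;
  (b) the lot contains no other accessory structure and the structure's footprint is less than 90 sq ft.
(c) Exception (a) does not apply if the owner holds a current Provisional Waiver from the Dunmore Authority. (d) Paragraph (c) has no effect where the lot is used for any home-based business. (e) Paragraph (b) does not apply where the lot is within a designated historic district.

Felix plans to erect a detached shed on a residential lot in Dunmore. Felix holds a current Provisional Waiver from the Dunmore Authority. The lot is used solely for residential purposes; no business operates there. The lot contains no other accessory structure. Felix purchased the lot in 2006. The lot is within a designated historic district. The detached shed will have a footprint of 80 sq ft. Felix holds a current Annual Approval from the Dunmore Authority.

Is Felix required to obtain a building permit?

Exception (a): a current Annual Approval is held — every condition holds. But: (c) operates against (a): a current Provisional Waiver is held. (d), which would lift (c), does not operate here — the lot is solely residential. Exception (a) does not apply.
Exception (b)'s conditions are all satisfied: the lot has no other accessory structure; the structure's footprint is 80 sq ft, less than the 90 sq ft limit. But: (e) is triggered — the lot is in a historic district. Exception (b) does not apply.
No exception applies. The general rule governs.

Yes — Felix must obtain a building permit.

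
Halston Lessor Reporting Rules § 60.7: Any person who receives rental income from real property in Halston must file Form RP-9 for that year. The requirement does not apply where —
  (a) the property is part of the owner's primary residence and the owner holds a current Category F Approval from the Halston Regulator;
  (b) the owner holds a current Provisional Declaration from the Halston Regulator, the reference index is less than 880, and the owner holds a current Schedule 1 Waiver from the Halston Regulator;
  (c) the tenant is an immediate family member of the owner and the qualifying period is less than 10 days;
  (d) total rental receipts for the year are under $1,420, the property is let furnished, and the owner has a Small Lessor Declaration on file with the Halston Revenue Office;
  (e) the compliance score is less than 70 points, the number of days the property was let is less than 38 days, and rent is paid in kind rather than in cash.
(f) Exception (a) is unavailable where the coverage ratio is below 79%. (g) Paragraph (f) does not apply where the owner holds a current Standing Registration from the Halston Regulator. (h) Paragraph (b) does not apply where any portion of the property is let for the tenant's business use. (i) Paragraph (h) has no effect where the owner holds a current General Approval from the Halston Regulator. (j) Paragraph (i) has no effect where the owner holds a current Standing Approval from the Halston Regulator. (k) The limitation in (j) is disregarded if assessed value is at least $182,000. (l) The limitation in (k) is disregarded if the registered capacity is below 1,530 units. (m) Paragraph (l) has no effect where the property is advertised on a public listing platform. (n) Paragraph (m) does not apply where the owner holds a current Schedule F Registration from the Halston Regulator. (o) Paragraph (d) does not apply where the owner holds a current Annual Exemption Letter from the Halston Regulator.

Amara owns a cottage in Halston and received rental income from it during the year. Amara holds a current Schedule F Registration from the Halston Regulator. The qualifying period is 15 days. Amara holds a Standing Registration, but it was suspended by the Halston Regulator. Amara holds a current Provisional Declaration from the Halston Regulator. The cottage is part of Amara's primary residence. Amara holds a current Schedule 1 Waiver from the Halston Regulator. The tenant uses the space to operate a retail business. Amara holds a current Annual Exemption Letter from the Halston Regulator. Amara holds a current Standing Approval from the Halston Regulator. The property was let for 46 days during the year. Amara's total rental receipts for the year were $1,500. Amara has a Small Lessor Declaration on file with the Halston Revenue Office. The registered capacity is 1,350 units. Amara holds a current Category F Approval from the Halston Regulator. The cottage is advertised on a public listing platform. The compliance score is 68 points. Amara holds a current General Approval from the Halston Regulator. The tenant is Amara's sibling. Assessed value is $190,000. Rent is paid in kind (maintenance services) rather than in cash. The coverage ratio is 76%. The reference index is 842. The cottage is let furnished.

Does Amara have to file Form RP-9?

Exception (a): the cottage is part of the primary residence; a current Category F Approval is held — every condition holds. Turning to paragraphs (f)–(g): (f) is triggered — the coverage ratio is 76%, below the 79% limit. (g), which would lift (f), does not operate here — the Standing Registration is not current. Exception (a) does not apply.
All of (b)'s requirements are met (a current Provisional Declaration is held; the reference index is 842, less than the 880 limit; a current Schedule 1 Waiver is held). But applying paragraphs (h)–(n): (h) is triggered — the space is let for business use. (i) is engaged (a current General Approval is held), but is set aside by (j): (j) operates — a current Standing Approval is held. (k) would limit (j) — assessed value is $190,000, meeting the $182,000 threshold — but (l) sets (k) aside: (l) operates — the registered capacity is 1,350 units, below the 1,530 units limit. (m) is triggered (the property is publicly advertised), but yields to (n): (n) operates — a current Schedule F Registration is held. So (b) is unavailable.
Exception (c) does not apply: the qualifying period is 15 days, not less than 10 days.
Exception (d) does not apply: total rental receipts for the year are $1,500, not under $1,420.
Exception (e) fails — the number of days the property was let is 46 days, not less than 38 days.
No exception is made out. Amara falls within the general rule.

Yes — Amara must file Form RP-9.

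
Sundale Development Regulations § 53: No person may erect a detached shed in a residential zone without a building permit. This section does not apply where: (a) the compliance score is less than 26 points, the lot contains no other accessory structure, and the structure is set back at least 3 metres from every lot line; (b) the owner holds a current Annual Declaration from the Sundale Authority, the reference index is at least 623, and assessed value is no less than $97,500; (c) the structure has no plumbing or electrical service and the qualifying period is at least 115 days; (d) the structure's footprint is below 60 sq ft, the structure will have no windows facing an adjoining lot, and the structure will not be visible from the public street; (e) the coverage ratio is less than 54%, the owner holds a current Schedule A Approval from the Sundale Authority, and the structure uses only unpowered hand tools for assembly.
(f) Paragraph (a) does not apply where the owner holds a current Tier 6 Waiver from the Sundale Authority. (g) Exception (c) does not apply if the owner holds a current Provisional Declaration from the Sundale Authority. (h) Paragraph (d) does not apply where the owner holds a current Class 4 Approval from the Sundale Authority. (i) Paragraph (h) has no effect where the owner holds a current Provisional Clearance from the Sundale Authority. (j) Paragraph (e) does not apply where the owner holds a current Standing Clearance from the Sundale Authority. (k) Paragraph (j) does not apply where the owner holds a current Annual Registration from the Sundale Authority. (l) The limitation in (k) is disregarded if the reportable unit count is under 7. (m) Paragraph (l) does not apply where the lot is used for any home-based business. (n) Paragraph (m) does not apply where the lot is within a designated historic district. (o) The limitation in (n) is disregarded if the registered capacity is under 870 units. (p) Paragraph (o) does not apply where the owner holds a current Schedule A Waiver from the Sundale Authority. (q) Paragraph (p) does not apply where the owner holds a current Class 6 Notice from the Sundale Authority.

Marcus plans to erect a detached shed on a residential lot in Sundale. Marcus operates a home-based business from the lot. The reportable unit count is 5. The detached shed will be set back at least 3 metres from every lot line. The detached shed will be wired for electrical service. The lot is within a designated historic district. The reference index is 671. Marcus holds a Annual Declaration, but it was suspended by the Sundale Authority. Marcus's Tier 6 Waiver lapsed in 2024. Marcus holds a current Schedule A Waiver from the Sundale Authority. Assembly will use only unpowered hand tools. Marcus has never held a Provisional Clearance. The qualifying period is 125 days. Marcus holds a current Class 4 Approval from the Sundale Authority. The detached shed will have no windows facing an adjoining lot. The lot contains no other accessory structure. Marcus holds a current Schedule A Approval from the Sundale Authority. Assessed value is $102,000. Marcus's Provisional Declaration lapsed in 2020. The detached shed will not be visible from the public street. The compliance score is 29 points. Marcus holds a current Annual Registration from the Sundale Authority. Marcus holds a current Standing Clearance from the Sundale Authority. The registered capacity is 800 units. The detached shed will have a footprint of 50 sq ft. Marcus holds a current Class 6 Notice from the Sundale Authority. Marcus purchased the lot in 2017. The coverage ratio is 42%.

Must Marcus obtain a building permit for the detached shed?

No — exception (e) applies; Marcus does not need a building permit.

Exception (a) fails — the compliance score is 29 points, not less than 26 points.
Exception (b) fails — no current Annual Declaration is held.
Exception (c) does not apply: electrical service is planned.
All of (d)'s requirements are met (the structure's footprint is 50 sq ft, below the 60 sq ft limit; no windows face an adjoining lot; the structure will not be visible from the street). But: (h) applies — a current Class 4 Approval is held. (i), which would lift (h), is inapplicable — there is no Provisional Clearance in force. So (d) is unavailable.
Exception (e)'s conditions are all satisfied: the coverage ratio is 42%, less than the 54% limit; a current Schedule A Approval is held; assembly uses only hand tools. Applying paragraphs (j)–(q): (j) operates (a current Standing Clearance is held), but is itself disapplied by (k): (k) is triggered — a current Annual Registration is held. (l) would limit (k) — the reportable unit count is 5, under the 7 limit — but (m) sets (l) aside: (m) operates against (l): a home-based business operates on the lot. (n) would limit (m) — the lot is in a historic district — but (o) sets (n) aside: (o) operates against (n): the registered capacity is 800 units, under the 870 units limit. (p) operates (a current Schedule A Waiver is held), but is set aside by (q): (q) operates against (p): a current Class 6 Notice is held. So (e) applies.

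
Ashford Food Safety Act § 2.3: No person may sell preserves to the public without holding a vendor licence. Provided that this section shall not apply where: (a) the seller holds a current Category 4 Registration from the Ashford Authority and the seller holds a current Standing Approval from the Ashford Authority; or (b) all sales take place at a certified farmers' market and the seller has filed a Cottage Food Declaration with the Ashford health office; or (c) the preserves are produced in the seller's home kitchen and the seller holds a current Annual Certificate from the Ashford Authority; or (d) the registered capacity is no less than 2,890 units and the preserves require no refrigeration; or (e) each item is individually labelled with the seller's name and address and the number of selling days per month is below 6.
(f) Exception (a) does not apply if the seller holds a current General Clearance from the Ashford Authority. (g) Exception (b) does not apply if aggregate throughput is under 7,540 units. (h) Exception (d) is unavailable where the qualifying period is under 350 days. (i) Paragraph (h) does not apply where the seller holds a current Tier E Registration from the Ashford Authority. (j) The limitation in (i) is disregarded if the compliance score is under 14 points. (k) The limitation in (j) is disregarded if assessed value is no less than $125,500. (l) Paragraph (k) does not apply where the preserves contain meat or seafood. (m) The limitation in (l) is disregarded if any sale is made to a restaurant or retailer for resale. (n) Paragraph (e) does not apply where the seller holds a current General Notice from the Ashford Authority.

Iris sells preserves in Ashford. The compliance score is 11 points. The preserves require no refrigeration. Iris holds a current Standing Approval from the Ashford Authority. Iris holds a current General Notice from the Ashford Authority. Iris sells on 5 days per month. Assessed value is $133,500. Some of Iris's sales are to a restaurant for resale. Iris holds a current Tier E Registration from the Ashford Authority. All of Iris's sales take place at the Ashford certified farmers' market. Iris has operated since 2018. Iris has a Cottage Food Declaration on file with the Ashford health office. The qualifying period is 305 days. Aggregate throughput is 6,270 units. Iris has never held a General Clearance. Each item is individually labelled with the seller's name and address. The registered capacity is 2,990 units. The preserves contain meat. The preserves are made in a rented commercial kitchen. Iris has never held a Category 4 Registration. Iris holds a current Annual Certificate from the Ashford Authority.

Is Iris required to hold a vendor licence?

No — exception (d) applies; Iris is not required to hold a vendor licence.

Exception (a) fails — there is no Category 4 Registration in force.
Exception (b)'s conditions are all satisfied: all sales are at a certified farmers' market; a Cottage Food Declaration is on file. However, paragraph (g) must be considered: (g) operates against (b): aggregate throughput is 6,270 units, under the 7,540 units limit. (b) is therefore removed.
Exception (c) does not apply: the preserves are made in a commercial kitchen, not a home kitchen.
All of (d)'s requirements are met (the registered capacity is 2,990 units, meeting the 2,890 units threshold; the preserves are shelf-stable). Under paragraphs (h)–(m): (h) applies (the qualifying period is 305 days, under the 350 days limit), but is displaced by (i): (i) applies — a current Tier E Registration is held. (j) is engaged (the compliance score is 11 points, under the 14 points limit), but is itself disapplied by (k): (k) operates against (j): assessed value is $133,500, meeting the $125,500 threshold. (l) is triggered (the preserves contain meat), but is itself disapplied by (m): (m) operates — some sales are to a restaurant for resale. (d) remains available.
Exception (e) is satisfied on its face — items are individually labelled; the number of selling days per month is 5, below the 6 limit. But: (n) operates against (e): a current General Notice is held. So (e) is unavailable.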